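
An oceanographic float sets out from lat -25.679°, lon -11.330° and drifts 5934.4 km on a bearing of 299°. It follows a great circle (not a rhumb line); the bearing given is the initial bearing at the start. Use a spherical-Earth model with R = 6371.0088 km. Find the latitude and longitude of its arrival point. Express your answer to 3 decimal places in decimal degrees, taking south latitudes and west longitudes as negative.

Central angle δ = d/R = 0.931469 rad.
Start latitude φ₁ = -0.448183 rad; initial bearing θ = 5.218534 rad.
Applying the spherical law of cosines for sides, sin φ₂ = sin φ₁ cos δ + cos φ₁ sin δ cos θ = 0.092086, so φ₂ = 5.284°.
For the longitude increment, Δλ = atan2( sin θ sin δ cos φ₁, cos δ − sin φ₁ sin φ₂ ) = atan2(-0.632560, 0.636559) = -44.819°.
λ₂ = -11.330° + -44.819° = -56.149°.

latitude 5.284°, longitude -56.149°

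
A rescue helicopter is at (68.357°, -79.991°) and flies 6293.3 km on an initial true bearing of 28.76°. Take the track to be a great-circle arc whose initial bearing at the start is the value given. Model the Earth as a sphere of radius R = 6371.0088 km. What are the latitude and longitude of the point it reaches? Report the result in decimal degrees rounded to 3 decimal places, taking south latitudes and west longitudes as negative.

latitude 51.410°, longitude 59.921°

Central angle δ = d/R = 0.987803 rad.
With φ₁ = 68.357° = 1.193055 rad and θ = 28.76° = 0.501957 rad:
Applying the spherical law of cosines for sides, sin φ₂ = sin φ₁ cos δ + cos φ₁ sin δ cos θ = 0.781631, so φ₂ = 51.410°.
Δλ = atan2( sin θ sin δ cos φ₁ , cos δ − sin φ₁ sin φ₂ ) = atan2(0.148143, -0.176001) = 2.441925 rad = 139.912°.
Hence λ₂ = -79.991° + 139.912° = 59.921°.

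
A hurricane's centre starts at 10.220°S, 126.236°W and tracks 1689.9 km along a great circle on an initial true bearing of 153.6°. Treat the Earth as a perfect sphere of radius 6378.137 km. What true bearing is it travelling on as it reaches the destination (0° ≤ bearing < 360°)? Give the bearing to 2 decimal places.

final bearing 151.45°

Angular distance δ = d/R = 1689.9 / 6378.137 = 0.264952 rad.
Converting: φ₁ = -0.178373 rad, θ = 2.680826 rad.
Destination latitude: φ₂ = arcsin( sin φ₁ cos δ + cos φ₁ sin δ cos θ ) = arcsin(-0.402069) = -23.708°.
Then Δλ = atan2(0.114586, 0.893767) = 0.127510 rad, from sin θ sin δ cos φ₁ over cos δ − sin φ₁ sin φ₂.
λ₂ = -126.236° + 7.306° = -118.930°.
The forward bearing on arrival equals the back-azimuth from the destination plus 180°.
Back-azimuth from P₂ (-23.71°, -118.93°) to P₁ (-10.22°, -126.24°), with Δλ' = λ₁ − λ₂ = -7.31°: atan2( sin Δλ' cos φ₁ , cos φ₂ sin φ₁ − sin φ₂ cos φ₁ cos Δλ' ) = 331.45°.
Final bearing = (331.45° + 180°) mod 360° = 151.45°.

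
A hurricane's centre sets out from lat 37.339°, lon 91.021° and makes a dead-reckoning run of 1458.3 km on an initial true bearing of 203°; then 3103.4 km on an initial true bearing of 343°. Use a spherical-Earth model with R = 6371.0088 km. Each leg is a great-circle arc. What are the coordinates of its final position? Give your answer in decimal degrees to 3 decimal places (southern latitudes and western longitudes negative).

latitude 51.308°, longitude 72.756°

Apply the spherical direct solution leg by leg, carrying full precision between legs.
Leg 1: from (37.339°, 91.021°), δ = 1458.3/6371.0088 = 0.228896 rad, θ = 203° → φ = 25.128°, λ = 85.401°.
Leg 2: from (25.128°, 85.401°), δ = 3103.4/6371.0088 = 0.487113 rad, θ = 343° → φ = 51.308°, λ = 72.756°.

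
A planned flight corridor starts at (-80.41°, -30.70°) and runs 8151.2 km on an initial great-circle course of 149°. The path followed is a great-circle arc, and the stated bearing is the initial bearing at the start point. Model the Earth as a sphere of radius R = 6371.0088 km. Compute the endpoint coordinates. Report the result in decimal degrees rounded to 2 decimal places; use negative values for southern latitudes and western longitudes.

The arc subtends δ = 8151.2/6371.0088 = 1.279421 rad at the centre.
With φ₁ = -80.41° = -1.403419 rad and θ = 149° = 2.600541 rad:
Destination latitude: φ₂ = arcsin( sin φ₁ cos δ + cos φ₁ sin δ cos θ ) = arcsin(-0.420038) = -24.84°.
Then Δλ = atan2(0.082187, -0.126898) = 2.566861 rad, from sin θ sin δ cos φ₁ over cos δ − sin φ₁ sin φ₂.
λ₂ = -30.70° + 147.07° = 116.37°.

latitude -24.84°, longitude 116.37°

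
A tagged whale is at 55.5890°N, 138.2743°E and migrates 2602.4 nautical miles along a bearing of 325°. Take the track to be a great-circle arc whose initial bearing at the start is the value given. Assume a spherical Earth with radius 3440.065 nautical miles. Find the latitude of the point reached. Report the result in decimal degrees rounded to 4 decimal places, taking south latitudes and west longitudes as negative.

Central angle δ = d/R = 0.756497 rad.
Converting: φ₁ = 0.970211 rad, θ = 5.672320 rad.
Applying the spherical law of cosines for sides, sin φ₂ = sin φ₁ cos δ + cos φ₁ sin δ cos θ = 0.917721, so φ₂ = 66.5952°.
Δλ = atan2( sin θ sin δ cos φ₁ , cos δ − sin φ₁ sin φ₂ ) = atan2(-0.222484, -0.029880) = -1.704299 rad = -97.6491°.
λ₂ = λ₁ + Δλ = 40.6252°.

latitude 66.5952°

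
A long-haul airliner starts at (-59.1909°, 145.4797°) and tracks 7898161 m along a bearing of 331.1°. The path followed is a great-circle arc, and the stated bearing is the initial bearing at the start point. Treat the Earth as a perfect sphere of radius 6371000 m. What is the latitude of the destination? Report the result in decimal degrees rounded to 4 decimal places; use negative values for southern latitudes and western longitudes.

Central angle δ = d/R = 1.239705 rad.
With φ₁ = -59.1909° = -1.033076 rad and θ = 331.1° = 5.778785 rad:
Applying the spherical law of cosines for sides, sin φ₂ = sin φ₁ cos δ + cos φ₁ sin δ cos θ = 0.144842, so φ₂ = 8.3281°.
Then Δλ = atan2(-0.234084, 0.449476) = -0.480142 rad, from sin θ sin δ cos φ₁ over cos δ − sin φ₁ sin φ₂.
λ₂ = 145.4797° + -27.5101° = 117.9696°.

latitude 8.3281°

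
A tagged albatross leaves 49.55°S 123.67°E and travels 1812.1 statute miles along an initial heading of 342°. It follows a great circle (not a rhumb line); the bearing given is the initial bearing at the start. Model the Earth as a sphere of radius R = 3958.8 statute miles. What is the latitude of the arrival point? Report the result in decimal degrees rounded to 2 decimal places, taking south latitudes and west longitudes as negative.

latitude -24.20°

Angular distance δ = d/R = 1812.1 / 3958.8 = 0.457740 rad.
Start latitude φ₁ = -0.864811 rad; initial bearing θ = 5.969026 rad.
Applying the spherical law of cosines for sides, sin φ₂ = sin φ₁ cos δ + cos φ₁ sin δ cos θ = -0.409954, so φ₂ = -24.20°.
Then Δλ = atan2(-0.088599, 0.585090) = -0.150286 rad, from sin θ sin δ cos φ₁ over cos δ − sin φ₁ sin φ₂.
λ₂ = 123.67° + -8.61° = 115.06°.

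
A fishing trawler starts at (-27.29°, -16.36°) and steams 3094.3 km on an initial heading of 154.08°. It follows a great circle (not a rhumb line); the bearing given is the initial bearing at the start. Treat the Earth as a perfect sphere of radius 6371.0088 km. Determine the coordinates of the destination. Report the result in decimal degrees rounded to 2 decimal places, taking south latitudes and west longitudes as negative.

The arc subtends δ = 3094.3/6371.0088 = 0.485684 rad at the centre.
Start latitude φ₁ = -0.476300 rad; initial bearing θ = 2.689203 rad.
sin φ₂ = sin φ₁ cos δ + cos φ₁ sin δ cos θ = (-0.458494)(0.884356) + (0.888697)(0.466814)(-0.899405) = -0.778596
φ₂ = asin(-0.778596) = -0.892425 rad = -51.13°.
Then Δλ = atan2(0.181340, 0.527374) = 0.331190 rad, from sin θ sin δ cos φ₁ over cos δ − sin φ₁ sin φ₂.
λ₂ = -16.36° + 18.98° = 2.62°.

latitude -51.13°, longitude 2.62°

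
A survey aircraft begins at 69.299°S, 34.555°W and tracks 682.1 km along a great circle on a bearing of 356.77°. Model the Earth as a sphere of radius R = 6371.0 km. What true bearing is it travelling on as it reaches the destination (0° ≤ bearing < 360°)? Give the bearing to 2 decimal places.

final bearing 357.47°

The arc subtends δ = 682.1/6371 = 0.107063 rad at the centre.
Converting: φ₁ = -1.209496 rad, θ = 6.226811 rad.
sin φ₂ = sin φ₁ cos δ + cos φ₁ sin δ cos θ = (-0.935438)(0.994274) + (0.353491)(0.106859)(0.998411) = -0.892368
φ₂ = asin(-0.892368) = -1.102565 rad = -63.172°.
Δλ = atan2( sin θ sin δ cos φ₁ , cos δ − sin φ₁ sin φ₂ ) = atan2(-0.002128, 0.159519) = -0.013341 rad = -0.764°.
λ₂ = -34.555° + -0.764° = -35.319°.
The forward bearing on arrival equals the back-azimuth from the destination plus 180°.
Back-azimuth from P₂ (-63.17°, -35.32°) to P₁ (-69.30°, -34.55°), with Δλ' = λ₁ − λ₂ = 0.76°: atan2( sin Δλ' cos φ₁ , cos φ₂ sin φ₁ − sin φ₂ cos φ₁ cos Δλ' ) = 177.47°.
Final bearing = (177.47° + 180°) mod 360° = 357.47°.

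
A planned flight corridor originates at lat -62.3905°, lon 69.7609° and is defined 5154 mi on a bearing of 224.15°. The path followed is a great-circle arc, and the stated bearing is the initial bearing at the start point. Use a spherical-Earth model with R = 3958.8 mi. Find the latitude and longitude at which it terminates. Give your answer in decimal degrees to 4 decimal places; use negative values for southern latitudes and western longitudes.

The arc subtends δ = 5154/3958.8 = 1.301910 rad at the centre.
Start latitude φ₁ = -1.088920 rad; initial bearing θ = 3.912156 rad.
sin φ₂ = sin φ₁ cos δ + cos φ₁ sin δ cos θ = (-0.886127)(0.265658) + (0.463443)(0.964067)(-0.717519) = -0.555987
φ₂ = asin(-0.555987) = -0.589550 rad = -33.7787°.
Then Δλ = atan2(-0.311207, -0.227017) = -2.201030 rad, from sin θ sin δ cos φ₁ over cos δ − sin φ₁ sin φ₂.
λ₂ = λ₁ + Δλ = -56.3488°.

latitude -33.7787°, longitude -56.3488°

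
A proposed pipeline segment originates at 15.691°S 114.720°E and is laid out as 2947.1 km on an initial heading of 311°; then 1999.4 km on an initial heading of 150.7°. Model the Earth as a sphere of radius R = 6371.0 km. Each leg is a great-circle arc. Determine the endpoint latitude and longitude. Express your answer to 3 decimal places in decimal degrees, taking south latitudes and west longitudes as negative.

Apply the spherical direct solution leg by leg, carrying full precision between legs.
Leg 1: from (-15.691°, 114.720°), δ = 2947.1/6371 = 0.462580 rad, θ = 311° → φ = 2.283°, λ = 95.022°.
Leg 2: from (2.283°, 95.022°), δ = 1999.4/6371 = 0.313828 rad, θ = 150.7° → φ = -13.362°, λ = 103.955°.

latitude -13.362°, longitude 103.955°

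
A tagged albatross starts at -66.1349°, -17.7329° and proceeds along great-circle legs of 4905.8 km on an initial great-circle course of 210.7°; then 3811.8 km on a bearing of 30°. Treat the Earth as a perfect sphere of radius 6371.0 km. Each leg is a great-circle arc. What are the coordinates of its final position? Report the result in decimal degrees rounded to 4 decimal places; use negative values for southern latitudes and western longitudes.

Apply the spherical direct solution leg by leg, carrying full precision between legs.
Leg 1: from (-66.1349°, -17.7329°), δ = 4905.8/6371 = 0.770020 rad, θ = 210.7° → φ = -63.9871°, λ = -143.5991°.
Leg 2: from (-63.9871°, -143.5991°), δ = 3811.8/6371 = 0.598305 rad, θ = 30° → φ = -31.9147°, λ = -124.2226°.

latitude -31.9147°, longitude -124.2226°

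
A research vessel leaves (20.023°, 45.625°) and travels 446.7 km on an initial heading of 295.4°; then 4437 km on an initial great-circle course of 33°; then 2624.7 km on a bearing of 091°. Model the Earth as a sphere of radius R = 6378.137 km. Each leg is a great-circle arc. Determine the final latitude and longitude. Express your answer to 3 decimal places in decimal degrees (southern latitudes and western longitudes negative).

Apply the spherical direct solution leg by leg, carrying full precision between legs.
Leg 1: from (20.023°, 45.625°), δ = 446.7/6378.137 = 0.070036 rad, θ = 295.4° → φ = 21.701°, λ = 41.724°.
Leg 2: from (21.701°, 41.724°), δ = 4437/6378.137 = 0.695658 rad, θ = 33° → φ = 51.558°, λ = 75.879°.
Leg 3: from (51.558°, 75.879°), δ = 2624.7/6378.137 = 0.411515 rad, θ = 91° → φ = 45.522°, λ = 110.686°.

latitude 45.522°, longitude 110.686°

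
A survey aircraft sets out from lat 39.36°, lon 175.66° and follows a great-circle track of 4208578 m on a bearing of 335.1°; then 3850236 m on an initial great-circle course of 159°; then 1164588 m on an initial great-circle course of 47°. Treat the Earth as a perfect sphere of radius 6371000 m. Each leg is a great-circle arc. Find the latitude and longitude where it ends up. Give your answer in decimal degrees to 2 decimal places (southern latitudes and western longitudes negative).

latitude 41.66°, longitude 155.21°

Apply the spherical direct solution leg by leg, carrying full precision between legs.
Leg 1: from (39.36°, 175.66°), δ = 4208578/6371000 = 0.660584 rad, θ = 335.1° → φ = 68.60°, λ = 130.57°.
Leg 2: from (68.60°, 130.57°), δ = 3850236/6371000 = 0.604338 rad, θ = 159° → φ = 34.94°, λ = 144.96°.
Leg 3: from (34.94°, 144.96°), δ = 1164588/6371000 = 0.182795 rad, θ = 47° → φ = 41.66°, λ = 155.21°.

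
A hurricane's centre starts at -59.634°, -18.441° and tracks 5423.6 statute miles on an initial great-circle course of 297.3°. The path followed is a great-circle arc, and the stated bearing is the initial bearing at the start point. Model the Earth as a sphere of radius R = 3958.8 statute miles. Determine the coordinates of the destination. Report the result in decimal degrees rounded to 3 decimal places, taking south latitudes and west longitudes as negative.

latitude 3.160°, longitude -79.144°

The arc subtends δ = 5423.6/3958.8 = 1.370011 rad at the centre.
With φ₁ = -59.634° = -1.040810 rad and θ = 297.3° = 5.188864 rad:
Destination latitude: φ₂ = arcsin( sin φ₁ cos δ + cos φ₁ sin δ cos θ ) = arcsin(0.055121) = 3.160°.
Then Δλ = atan2(-0.440191, 0.246998) = -1.059459 rad, from sin θ sin δ cos φ₁ over cos δ − sin φ₁ sin φ₂.
λ₂ = -18.441° + -60.703° = -79.144°.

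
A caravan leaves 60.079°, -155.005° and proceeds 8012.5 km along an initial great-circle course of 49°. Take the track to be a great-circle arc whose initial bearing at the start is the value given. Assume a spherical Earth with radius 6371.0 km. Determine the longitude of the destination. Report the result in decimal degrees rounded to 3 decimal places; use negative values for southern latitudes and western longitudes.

Angular distance δ = d/R = 8012.5 / 6371 = 1.257652 rad.
Start latitude φ₁ = 1.048576 rad; initial bearing θ = 0.855211 rad.
Destination latitude: φ₂ = arcsin( sin φ₁ cos δ + cos φ₁ sin δ cos θ ) = arcsin(0.578324) = 35.333°.
For the longitude increment, Δλ = atan2( sin θ sin δ cos φ₁, cos δ − sin φ₁ sin φ₂ ) = atan2(0.358146, -0.193190) = 118.343°.
Hence λ₂ = -155.005° + 118.343° = -36.662°.

longitude -36.662°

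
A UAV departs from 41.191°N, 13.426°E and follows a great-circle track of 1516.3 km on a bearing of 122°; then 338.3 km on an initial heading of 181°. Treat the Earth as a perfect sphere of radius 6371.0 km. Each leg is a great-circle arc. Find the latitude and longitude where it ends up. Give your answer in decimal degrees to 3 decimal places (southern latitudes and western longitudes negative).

latitude 30.051°, longitude 27.171°

Apply the spherical direct solution leg by leg, carrying full precision between legs.
Leg 1: from (41.191°, 13.426°), δ = 1516.3/6371 = 0.238000 rad, θ = 122° → φ = 33.092°, λ = 27.233°.
Leg 2: from (33.092°, 27.233°), δ = 338.3/6371 = 0.053100 rad, θ = 181° → φ = 30.051°, λ = 27.171°.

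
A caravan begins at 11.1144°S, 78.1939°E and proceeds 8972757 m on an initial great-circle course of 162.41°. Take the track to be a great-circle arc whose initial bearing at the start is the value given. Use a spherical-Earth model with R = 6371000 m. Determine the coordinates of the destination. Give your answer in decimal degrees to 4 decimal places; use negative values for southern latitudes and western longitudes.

latitude -72.5973°, longitude 172.5394°

Central angle δ = d/R = 1.408375 rad.
Start latitude φ₁ = -0.193983 rad; initial bearing θ = 2.834589 rad.
Destination latitude: φ₂ = arcsin( sin φ₁ cos δ + cos φ₁ sin δ cos θ ) = arcsin(-0.954226) = -72.5973°.
For the longitude increment, Δλ = atan2( sin θ sin δ cos φ₁, cos δ − sin φ₁ sin φ₂ ) = atan2(0.292633, -0.022237) = 94.3455°.
Hence λ₂ = 78.1939° + 94.3455° = 172.5394°.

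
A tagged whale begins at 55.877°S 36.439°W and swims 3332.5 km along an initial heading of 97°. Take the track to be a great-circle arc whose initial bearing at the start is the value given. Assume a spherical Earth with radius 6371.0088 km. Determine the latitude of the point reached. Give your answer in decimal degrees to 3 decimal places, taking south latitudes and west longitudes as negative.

δ = 3332.5/6371.0088 = 0.523073 rad (29.9699°).
Converting: φ₁ = -0.975238 rad, θ = 1.692969 rad.
Applying the spherical law of cosines for sides, sin φ₂ = sin φ₁ cos δ + cos φ₁ sin δ cos θ = -0.751295, so φ₂ = -48.703°.
Then Δλ = atan2(0.278141, 0.244340) = 0.850003 rad, from sin θ sin δ cos φ₁ over cos δ − sin φ₁ sin φ₂.
Hence λ₂ = -36.439° + 48.702° = 12.263°.

latitude -48.703°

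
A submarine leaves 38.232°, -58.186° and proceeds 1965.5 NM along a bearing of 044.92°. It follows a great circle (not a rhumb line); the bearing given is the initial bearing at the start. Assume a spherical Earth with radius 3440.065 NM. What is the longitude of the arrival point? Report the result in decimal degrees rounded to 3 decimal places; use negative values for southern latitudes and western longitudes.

longitude -16.165°

The arc subtends δ = 1965.5/3440.065 = 0.571355 rad at the centre.
Start latitude φ₁ = 0.667274 rad; initial bearing θ = 0.784002 rad.
Destination latitude: φ₂ = arcsin( sin φ₁ cos δ + cos φ₁ sin δ cos θ ) = arcsin(0.821341) = 55.219°.
Then Δλ = atan2(0.299947, 0.332884) = 0.733398 rad, from sin θ sin δ cos φ₁ over cos δ − sin φ₁ sin φ₂.
λ₂ = λ₁ + Δλ = -16.165°.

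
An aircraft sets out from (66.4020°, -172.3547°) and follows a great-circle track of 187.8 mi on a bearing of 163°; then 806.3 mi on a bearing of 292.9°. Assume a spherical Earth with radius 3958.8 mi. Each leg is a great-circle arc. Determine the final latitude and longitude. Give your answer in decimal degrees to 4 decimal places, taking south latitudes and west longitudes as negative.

latitude 65.9806°, longitude 162.2022°

Apply the spherical direct solution leg by leg, carrying full precision between legs.
Leg 1: from (66.4020°, -172.3547°), δ = 187.8/3958.8 = 0.047439 rad, θ = 163° → φ = 63.7914°, λ = -170.5557°.
Leg 2: from (63.7914°, -170.5557°), δ = 806.3/3958.8 = 0.203673 rad, θ = 292.9° → φ = 65.9806°, λ = 162.2022°.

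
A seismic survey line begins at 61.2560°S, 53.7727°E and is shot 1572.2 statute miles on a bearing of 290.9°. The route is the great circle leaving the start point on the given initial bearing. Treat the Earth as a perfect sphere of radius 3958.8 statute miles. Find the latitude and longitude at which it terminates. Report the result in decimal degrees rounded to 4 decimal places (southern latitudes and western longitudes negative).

Central angle δ = d/R = 0.397141 rad.
With φ₁ = -61.2560° = -1.069119 rad and θ = 290.9° = 5.077163 rad:
Applying the spherical law of cosines for sides, sin φ₂ = sin φ₁ cos δ + cos φ₁ sin δ cos θ = -0.742184, so φ₂ = -47.9178°.
Then Δλ = atan2(-0.173765, 0.271441) = -0.569424 rad, from sin θ sin δ cos φ₁ over cos δ − sin φ₁ sin φ₂.
λ₂ = 53.7727° + -32.6256° = 21.1471°.

latitude -47.9178°, longitude 21.1471°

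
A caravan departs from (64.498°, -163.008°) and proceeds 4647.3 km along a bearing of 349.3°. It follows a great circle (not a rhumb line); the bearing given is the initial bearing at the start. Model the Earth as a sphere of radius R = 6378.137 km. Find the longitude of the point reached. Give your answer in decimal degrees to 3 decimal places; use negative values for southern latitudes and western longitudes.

longitude 41.650°

Central angle δ = d/R = 0.728630 rad.
Converting: φ₁ = 1.125702 rad, θ = 6.096435 rad.
Applying the spherical law of cosines for sides, sin φ₂ = sin φ₁ cos δ + cos φ₁ sin δ cos θ = 0.955088, so φ₂ = 72.763°.
Δλ = atan2( sin θ sin δ cos φ₁ , cos δ − sin φ₁ sin φ₂ ) = atan2(-0.053226, -0.115946) = -2.711231 rad = -155.342°.
λ₂ = -163.008° + -155.342° = -318.350°, normalized to (−180°, 180°] → 41.650°.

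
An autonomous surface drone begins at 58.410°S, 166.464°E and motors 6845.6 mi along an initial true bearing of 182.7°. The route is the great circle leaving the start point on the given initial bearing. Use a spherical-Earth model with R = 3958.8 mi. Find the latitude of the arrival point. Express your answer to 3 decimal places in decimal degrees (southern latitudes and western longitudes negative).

Angular distance δ = d/R = 6845.6 / 3958.8 = 1.729211 rad.
Start latitude φ₁ = -1.019447 rad; initial bearing θ = 3.188717 rad.
Destination latitude: φ₂ = arcsin( sin φ₁ cos δ + cos φ₁ sin δ cos θ ) = arcsin(-0.382327) = -22.478°.
Then Δλ = atan2(-0.024367, -0.483426) = -3.091230 rad, from sin θ sin δ cos φ₁ over cos δ − sin φ₁ sin φ₂.
λ₂ = 166.464° + -177.114° = -10.650°.

latitude -22.478°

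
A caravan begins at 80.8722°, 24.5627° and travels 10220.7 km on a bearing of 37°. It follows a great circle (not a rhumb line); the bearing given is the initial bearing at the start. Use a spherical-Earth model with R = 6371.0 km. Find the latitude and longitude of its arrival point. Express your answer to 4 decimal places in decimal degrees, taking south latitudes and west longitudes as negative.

Central angle δ = d/R = 1.604254 rad.
Start latitude φ₁ = 1.411486 rad; initial bearing θ = 0.645772 rad.
Destination latitude: φ₂ = arcsin( sin φ₁ cos δ + cos φ₁ sin δ cos θ ) = arcsin(0.093595) = 5.3705°.
For the longitude increment, Δλ = atan2( sin θ sin δ cos φ₁, cos δ − sin φ₁ sin φ₂ ) = atan2(0.095417, -0.125861) = 142.8337°.
λ₂ = λ₁ + Δλ = 167.3964°.

latitude 5.3705°, longitude 167.3964°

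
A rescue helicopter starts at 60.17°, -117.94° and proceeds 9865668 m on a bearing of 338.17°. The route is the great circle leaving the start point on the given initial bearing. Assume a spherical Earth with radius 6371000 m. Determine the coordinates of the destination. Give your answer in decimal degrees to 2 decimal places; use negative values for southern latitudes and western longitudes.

δ = 9865668/6371000 = 1.548527 rad (88.7241°).
Converting: φ₁ = 1.050165 rad, θ = 5.902180 rad.
Applying the spherical law of cosines for sides, sin φ₂ = sin φ₁ cos δ + cos φ₁ sin δ cos θ = 0.480961, so φ₂ = 28.75°.
Δλ = atan2( sin θ sin δ cos φ₁ , cos δ − sin φ₁ sin φ₂ ) = atan2(-0.184925, -0.394969) = -2.703706 rad = -154.91°.
λ₂ = -117.94° + -154.91° = -272.85°, normalized to (−180°, 180°] → 87.15°.

latitude 28.75°, longitude 87.15°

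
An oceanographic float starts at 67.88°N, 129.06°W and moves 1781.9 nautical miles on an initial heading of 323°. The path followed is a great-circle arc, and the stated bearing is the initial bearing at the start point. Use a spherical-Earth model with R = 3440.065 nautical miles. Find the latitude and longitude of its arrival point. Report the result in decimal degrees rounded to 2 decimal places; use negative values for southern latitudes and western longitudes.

latitude 72.51°, longitude 133.45°

δ = 1781.9/3440.065 = 0.517984 rad (29.6783°).
Start latitude φ₁ = 1.184729 rad; initial bearing θ = 5.637413 rad.
sin φ₂ = sin φ₁ cos δ + cos φ₁ sin δ cos θ = (0.926397)(0.868819) + (0.376548)(0.495130)(0.798636) = 0.953769
φ₂ = asin(0.953769) = 1.265537 rad = 72.51°.
Δλ = atan2( sin θ sin δ cos φ₁ , cos δ − sin φ₁ sin φ₂ ) = atan2(-0.112202, -0.014750) = -1.701507 rad = -97.49°.
λ₂ = -129.06° + -97.49° = -226.55°, normalized to (−180°, 180°] → 133.45°.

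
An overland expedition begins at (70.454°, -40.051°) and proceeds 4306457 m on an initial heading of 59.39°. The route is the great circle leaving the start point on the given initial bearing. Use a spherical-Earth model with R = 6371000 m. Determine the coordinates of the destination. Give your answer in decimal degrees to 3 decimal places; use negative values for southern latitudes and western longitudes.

Central angle δ = d/R = 0.675947 rad.
With φ₁ = 70.454° = 1.229654 rad and θ = 59.39° = 1.036551 rad:
Applying the spherical law of cosines for sides, sin φ₂ = sin φ₁ cos δ + cos φ₁ sin δ cos θ = 0.841741, so φ₂ = 57.324°.
Then Δλ = atan2(0.180148, -0.013119) = 1.643492 rad, from sin θ sin δ cos φ₁ over cos δ − sin φ₁ sin φ₂.
Hence λ₂ = -40.051° + 94.165° = 54.114°.

latitude 57.324°, longitude 54.114°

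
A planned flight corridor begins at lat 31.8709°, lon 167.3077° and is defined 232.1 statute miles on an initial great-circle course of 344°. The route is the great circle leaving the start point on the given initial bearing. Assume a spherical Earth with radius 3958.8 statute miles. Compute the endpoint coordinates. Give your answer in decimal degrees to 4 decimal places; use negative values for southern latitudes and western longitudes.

latitude 35.0950°, longitude 166.1766°

δ = 232.1/3958.8 = 0.058629 rad (3.3592°).
Converting: φ₁ = 0.556252 rad, θ = 6.003933 rad.
Applying the spherical law of cosines for sides, sin φ₂ = sin φ₁ cos δ + cos φ₁ sin δ cos θ = 0.574934, so φ₂ = 35.0950°.
For the longitude increment, Δλ = atan2( sin θ sin δ cos φ₁, cos δ − sin φ₁ sin φ₂ ) = atan2(-0.013716, 0.694713) = -1.1311°.
Hence λ₂ = 167.3077° + -1.1311° = 166.1766°.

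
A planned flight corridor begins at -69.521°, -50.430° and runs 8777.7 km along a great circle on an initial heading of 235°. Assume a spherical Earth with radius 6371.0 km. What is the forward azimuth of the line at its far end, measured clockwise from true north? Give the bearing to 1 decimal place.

Angular distance δ = d/R = 8777.7 / 6371 = 1.377759 rad.
Start latitude φ₁ = -1.213370 rad; initial bearing θ = 4.101524 rad.
Applying the spherical law of cosines for sides, sin φ₂ = sin φ₁ cos δ + cos φ₁ sin δ cos θ = -0.376663, so φ₂ = -22.127°.
Then Δλ = atan2(-0.281269, -0.161017) = -2.090725 rad, from sin θ sin δ cos φ₁ over cos δ − sin φ₁ sin φ₂.
λ₂ = -50.430° + -119.790° = -170.220°.
The forward bearing on arrival equals the back-azimuth from the destination plus 180°.
Back-azimuth from P₂ (-22.1°, -170.2°) to P₁ (-69.5°, -50.4°), with Δλ' = λ₁ − λ₂ = 119.8°: atan2( sin Δλ' cos φ₁ , cos φ₂ sin φ₁ − sin φ₂ cos φ₁ cos Δλ' ) = 162.0°.
Final bearing = (162.0° + 180°) mod 360° = 342.0°.

final bearing 342.0°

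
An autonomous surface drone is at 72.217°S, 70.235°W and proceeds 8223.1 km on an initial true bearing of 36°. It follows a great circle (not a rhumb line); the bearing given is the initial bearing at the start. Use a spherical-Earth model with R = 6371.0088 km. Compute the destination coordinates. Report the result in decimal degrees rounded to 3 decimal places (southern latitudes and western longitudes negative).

Central angle δ = d/R = 1.290706 rad.
With φ₁ = -72.217° = -1.260424 rad and θ = 36° = 0.628319 rad:
sin φ₂ = sin φ₁ cos δ + cos φ₁ sin δ cos θ = (-0.952220)(0.276442) + (0.305413)(0.961031)(0.809017) = -0.025779
φ₂ = asin(-0.025779) = -0.025781 rad = -1.477°.
Δλ = atan2( sin θ sin δ cos φ₁ , cos δ − sin φ₁ sin φ₂ ) = atan2(0.172521, 0.251895) = 0.600515 rad = 34.407°.
Hence λ₂ = -70.235° + 34.407° = -35.828°.

latitude -1.477°, longitude -35.828°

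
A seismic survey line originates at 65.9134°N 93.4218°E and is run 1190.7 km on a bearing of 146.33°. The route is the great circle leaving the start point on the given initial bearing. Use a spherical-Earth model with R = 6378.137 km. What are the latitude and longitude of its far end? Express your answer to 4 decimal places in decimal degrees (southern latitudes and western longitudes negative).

latitude 56.5147°, longitude 104.1707°

δ = 1190.7/6378.137 = 0.186685 rad (10.6962°).
Start latitude φ₁ = 1.150406 rad; initial bearing θ = 2.553940 rad.
Applying the spherical law of cosines for sides, sin φ₂ = sin φ₁ cos δ + cos φ₁ sin δ cos θ = 0.834027, so φ₂ = 56.5147°.
Then Δλ = atan2(0.041995, 0.221217) = 0.187604 rad, from sin θ sin δ cos φ₁ over cos δ − sin φ₁ sin φ₂.
Hence λ₂ = 93.4218° + 10.7489° = 104.1707°.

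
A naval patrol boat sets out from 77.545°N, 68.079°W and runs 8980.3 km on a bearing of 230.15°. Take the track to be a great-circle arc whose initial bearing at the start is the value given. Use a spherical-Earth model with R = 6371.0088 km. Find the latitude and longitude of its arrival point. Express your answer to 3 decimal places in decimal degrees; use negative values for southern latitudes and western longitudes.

latitude 1.166°, longitude -117.360°

Central angle δ = d/R = 1.409557 rad.
Converting: φ₁ = 1.353416 rad, θ = 4.016875 rad.
Destination latitude: φ₂ = arcsin( sin φ₁ cos δ + cos φ₁ sin δ cos θ ) = arcsin(0.020357) = 1.166°.
Then Δλ = atan2(-0.163430, 0.140664) = -0.860124 rad, from sin θ sin δ cos φ₁ over cos δ − sin φ₁ sin φ₂.
λ₂ = λ₁ + Δλ = -117.360°.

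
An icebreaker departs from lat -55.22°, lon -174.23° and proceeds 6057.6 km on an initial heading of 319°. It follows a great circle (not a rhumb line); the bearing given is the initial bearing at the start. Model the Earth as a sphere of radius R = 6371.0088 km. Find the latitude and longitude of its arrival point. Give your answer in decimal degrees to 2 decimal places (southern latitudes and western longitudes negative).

latitude -7.29°, longitude 153.20°

Angular distance δ = d/R = 6057.6 / 6371.0088 = 0.950807 rad.
With φ₁ = -55.22° = -0.963771 rad and θ = 319° = 5.567600 rad:
Applying the spherical law of cosines for sides, sin φ₂ = sin φ₁ cos δ + cos φ₁ sin δ cos θ = -0.126842, so φ₂ = -7.29°.
Then Δλ = atan2(-0.304583, 0.476845) = -0.568424 rad, from sin θ sin δ cos φ₁ over cos δ − sin φ₁ sin φ₂.
λ₂ = -174.23° + -32.57° = -206.80°, normalized to (−180°, 180°] → 153.20°.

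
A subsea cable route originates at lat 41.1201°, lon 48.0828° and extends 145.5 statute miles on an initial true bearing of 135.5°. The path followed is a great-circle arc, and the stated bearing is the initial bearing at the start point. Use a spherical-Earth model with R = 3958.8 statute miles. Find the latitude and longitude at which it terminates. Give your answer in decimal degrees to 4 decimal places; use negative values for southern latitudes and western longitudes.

latitude 39.6021°, longitude 49.9984°

Central angle δ = d/R = 0.036754 rad.
Converting: φ₁ = 0.717681 rad, θ = 2.364921 rad.
Applying the spherical law of cosines for sides, sin φ₂ = sin φ₁ cos δ + cos φ₁ sin δ cos θ = 0.637452, so φ₂ = 39.6021°.
For the longitude increment, Δλ = atan2( sin θ sin δ cos φ₁, cos δ − sin φ₁ sin φ₂ ) = atan2(0.019402, 0.580111) = 1.9156°.
λ₂ = 48.0828° + 1.9156° = 49.9984°.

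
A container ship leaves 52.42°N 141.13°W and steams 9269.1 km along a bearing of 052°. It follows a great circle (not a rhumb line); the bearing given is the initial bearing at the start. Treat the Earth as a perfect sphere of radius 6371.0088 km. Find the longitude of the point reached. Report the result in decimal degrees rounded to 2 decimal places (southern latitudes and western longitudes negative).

longitude -23.25°

Angular distance δ = d/R = 9269.1 / 6371.0088 = 1.454887 rad.
Start latitude φ₁ = 0.914902 rad; initial bearing θ = 0.907571 rad.
Applying the spherical law of cosines for sides, sin φ₂ = sin φ₁ cos δ + cos φ₁ sin δ cos θ = 0.464606, so φ₂ = 27.68°.
Δλ = atan2( sin θ sin δ cos φ₁ , cos δ − sin φ₁ sin φ₂ ) = atan2(0.477358, -0.252552) = 2.057422 rad = 117.88°.
λ₂ = λ₁ + Δλ = -23.25°.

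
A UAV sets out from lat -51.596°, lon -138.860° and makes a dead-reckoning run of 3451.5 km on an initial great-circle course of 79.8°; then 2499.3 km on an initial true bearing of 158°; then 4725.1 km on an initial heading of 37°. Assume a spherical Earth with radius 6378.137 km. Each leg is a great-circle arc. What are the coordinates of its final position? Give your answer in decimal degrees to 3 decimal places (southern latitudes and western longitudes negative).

Apply the spherical direct solution leg by leg, carrying full precision between legs.
Leg 1: from (-51.596°, -138.860°), δ = 3451.5/6378.137 = 0.541145 rad, θ = 79.8° → φ = -37.953°, λ = -98.848°.
Leg 2: from (-37.953°, -98.848°), δ = 2499.3/6378.137 = 0.391854 rad, θ = 158° → φ = -57.952°, λ = -83.206°.
Leg 3: from (-57.952°, -83.206°), δ = 4725.1/6378.137 = 0.740828 rad, θ = 37° → φ = -19.844°, λ = -57.624°.

latitude -19.844°, longitude -57.624°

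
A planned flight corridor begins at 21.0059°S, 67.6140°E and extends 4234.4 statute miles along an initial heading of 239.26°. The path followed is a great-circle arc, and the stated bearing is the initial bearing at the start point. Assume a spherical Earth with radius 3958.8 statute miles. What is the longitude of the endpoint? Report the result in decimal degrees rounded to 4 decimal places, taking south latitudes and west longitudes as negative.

longitude -1.4865°

Central angle δ = d/R = 1.069617 rad.
With φ₁ = -21.0059° = -0.366622 rad and θ = 239.26° = 4.175875 rad:
Destination latitude: φ₂ = arcsin( sin φ₁ cos δ + cos φ₁ sin δ cos θ ) = arcsin(-0.590717) = -36.2079°.
Δλ = atan2( sin θ sin δ cos φ₁ , cos δ − sin φ₁ sin φ₂ ) = atan2(-0.703698, 0.268709) = -1.206031 rad = -69.1005°.
Hence λ₂ = 67.6140° + -69.1005° = -1.4865°.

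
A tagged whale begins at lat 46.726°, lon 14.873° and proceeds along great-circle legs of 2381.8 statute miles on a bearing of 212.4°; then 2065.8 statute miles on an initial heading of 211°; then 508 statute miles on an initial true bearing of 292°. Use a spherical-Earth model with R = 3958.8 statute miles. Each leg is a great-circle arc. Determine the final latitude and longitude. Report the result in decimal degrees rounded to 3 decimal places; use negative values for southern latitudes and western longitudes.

latitude -7.243°, longitude -25.484°

Apply the spherical direct solution leg by leg, carrying full precision between legs.
Leg 1: from (46.726°, 14.873°), δ = 2381.8/3958.8 = 0.601647 rad, θ = 212.4° → φ = 15.822°, λ = -3.501°.
Leg 2: from (15.822°, -3.501°), δ = 2065.8/3958.8 = 0.521825 rad, θ = 211° → φ = -10.062°, λ = -18.615°.
Leg 3: from (-10.062°, -18.615°), δ = 508/3958.8 = 0.128322 rad, θ = 292° → φ = -7.243°, λ = -25.484°.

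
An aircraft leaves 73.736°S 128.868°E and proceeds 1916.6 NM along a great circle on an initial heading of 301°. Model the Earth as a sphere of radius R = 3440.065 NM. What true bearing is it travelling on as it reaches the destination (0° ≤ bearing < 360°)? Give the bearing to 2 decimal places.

Angular distance δ = d/R = 1916.6 / 3440.065 = 0.557141 rad.
Converting: φ₁ = -1.286936 rad, θ = 5.253441 rad.
sin φ₂ = sin φ₁ cos δ + cos φ₁ sin δ cos θ = (-0.959981)(0.848771) + (0.280064)(0.528761)(0.515038) = -0.738534
φ₂ = asin(-0.738534) = -0.830893 rad = -47.607°.
For the longitude increment, Δλ = atan2( sin θ sin δ cos φ₁, cos δ − sin φ₁ sin φ₂ ) = atan2(-0.126935, 0.139792) = -42.240°.
Hence λ₂ = 128.868° + -42.240° = 86.628°.
The forward bearing on arrival equals the back-azimuth from the destination plus 180°.
Back-azimuth from P₂ (-47.61°, 86.63°) to P₁ (-73.74°, 128.87°), with Δλ' = λ₁ − λ₂ = 42.24°: atan2( sin Δλ' cos φ₁ , cos φ₂ sin φ₁ − sin φ₂ cos φ₁ cos Δλ' ) = 159.14°.
Final bearing = (159.14° + 180°) mod 360° = 339.14°.

final bearing 339.14°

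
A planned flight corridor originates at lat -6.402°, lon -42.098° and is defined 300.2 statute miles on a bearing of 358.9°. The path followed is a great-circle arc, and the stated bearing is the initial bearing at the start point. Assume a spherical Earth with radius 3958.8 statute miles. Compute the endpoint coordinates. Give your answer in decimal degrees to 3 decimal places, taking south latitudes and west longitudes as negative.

latitude -2.058°, longitude -42.181°

The arc subtends δ = 300.2/3958.8 = 0.075831 rad at the centre.
Start latitude φ₁ = -0.111736 rad; initial bearing θ = 6.263987 rad.
Applying the spherical law of cosines for sides, sin φ₂ = sin φ₁ cos δ + cos φ₁ sin δ cos θ = -0.035911, so φ₂ = -2.058°.
For the longitude increment, Δλ = atan2( sin θ sin δ cos φ₁, cos δ − sin φ₁ sin φ₂ ) = atan2(-0.001445, 0.993122) = -0.083°.
λ₂ = -42.098° + -0.083° = -42.181°.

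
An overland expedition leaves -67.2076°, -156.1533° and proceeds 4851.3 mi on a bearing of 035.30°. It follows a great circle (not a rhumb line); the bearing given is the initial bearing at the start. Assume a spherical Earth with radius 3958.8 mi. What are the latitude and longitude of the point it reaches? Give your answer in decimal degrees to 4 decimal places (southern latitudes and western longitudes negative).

δ = 4851.3/3958.8 = 1.225447 rad (70.2129°).
Start latitude φ₁ = -1.172994 rad; initial bearing θ = 0.616101 rad.
sin φ₂ = sin φ₁ cos δ + cos φ₁ sin δ cos θ = (-0.921915)(0.338525) + (0.387393)(0.940957)(0.816138) = -0.014592
φ₂ = asin(-0.014592) = -0.014593 rad = -0.8361°.
Then Δλ = atan2(0.210641, 0.325072) = 0.574955 rad, from sin θ sin δ cos φ₁ over cos δ − sin φ₁ sin φ₂.
Hence λ₂ = -156.1533° + 32.9425° = -123.2108°.

latitude -0.8361°, longitude -123.2108°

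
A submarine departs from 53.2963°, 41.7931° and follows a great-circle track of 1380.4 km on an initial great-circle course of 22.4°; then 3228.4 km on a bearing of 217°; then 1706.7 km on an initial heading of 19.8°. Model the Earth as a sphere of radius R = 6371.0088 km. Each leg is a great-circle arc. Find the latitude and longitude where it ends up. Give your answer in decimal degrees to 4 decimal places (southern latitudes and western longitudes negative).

Apply the spherical direct solution leg by leg, carrying full precision between legs.
Leg 1: from (53.2963°, 41.7931°), δ = 1380.4/6371.0088 = 0.216669 rad, θ = 22.4° → φ = 64.3936°, λ = 52.7197°.
Leg 2: from (64.3936°, 52.7197°), δ = 3228.4/6371.0088 = 0.506733 rad, θ = 217° → φ = 38.3853°, λ = 30.8427°.
Leg 3: from (38.3853°, 30.8427°), δ = 1706.7/6371.0088 = 0.267885 rad, θ = 19.8° → φ = 52.5622°, λ = 39.3245°.

latitude 52.5622°, longitude 39.3245°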